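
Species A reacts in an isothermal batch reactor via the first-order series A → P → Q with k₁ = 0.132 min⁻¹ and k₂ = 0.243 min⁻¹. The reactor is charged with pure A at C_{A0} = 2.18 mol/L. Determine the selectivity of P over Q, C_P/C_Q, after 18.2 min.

For first-order series with pure A initially, C_P(t) = k₁C_{A0}/(k₂−k₁)·(e^(−k₁t) − e^(−k₂t)).
e^(−k₁t) = e^(−0.132×18.2) = e^(−2.402) = 0.09050; e^(−k₂t) = e^(−4.423) = 0.01200.
C_P = 0.132×2.18/(0.243−0.132) × (0.09050−0.01200) = 2.592×0.07850 = 0.2035 mol/L.
C_A = C_{A0}e^(−k₁t) = 0.1973 mol/L, so C_Q = C_{A0}−C_A−C_P = 1.779 mol/L; C_P/C_Q = 0.114.

0.114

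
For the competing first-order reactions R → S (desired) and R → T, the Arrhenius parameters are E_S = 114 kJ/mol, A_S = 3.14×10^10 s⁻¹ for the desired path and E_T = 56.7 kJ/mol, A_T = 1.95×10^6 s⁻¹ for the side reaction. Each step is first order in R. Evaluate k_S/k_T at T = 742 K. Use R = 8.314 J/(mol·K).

With equal orders, S_{S/T} = k_S/k_T = (A_S/A_T)·exp[(E_T−E_S)/(RT)].
(E_T−E_S)/(RT) = (56.7−114)×10³/(8.314×742) = -57300/6169 = -9.288.
k_S/k_T = (3.14×10^10/1.95×10^6)·exp(-9.288) = 16103 × 9.249×10^-5 = 1.49.

1.49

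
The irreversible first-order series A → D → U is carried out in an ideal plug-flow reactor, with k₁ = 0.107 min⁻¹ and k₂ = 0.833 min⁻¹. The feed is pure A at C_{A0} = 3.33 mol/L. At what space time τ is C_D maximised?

For first-order series the maximum of C_D occurs at τ_opt = ln(k₂/k₁)/(k₂−k₁).
= ln(0.833/0.107)/(0.833−0.107) = ln(7.785)/0.7260 = 2.052/0.7260 = 2.83 min.

2.83 min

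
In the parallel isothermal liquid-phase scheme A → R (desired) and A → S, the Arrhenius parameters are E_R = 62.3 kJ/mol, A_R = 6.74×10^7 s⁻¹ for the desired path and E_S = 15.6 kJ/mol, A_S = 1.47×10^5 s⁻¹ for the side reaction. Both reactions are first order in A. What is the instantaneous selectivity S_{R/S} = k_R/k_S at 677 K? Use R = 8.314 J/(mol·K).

0.114

Since both paths have the same order in A, the concentration cancels and S_{R/S} = k_R/k_S = (A_R/A_S)·exp[(E_S−E_R)/(RT)].
(E_S−E_R)/(RT) = (15.6−62.3)×10³/(8.314×677) = -46700/5629 = -8.297.
k_R/k_S = (6.74×10^7/1.47×10^5)·exp(-8.297) = 458.5 × 2.493×10^-4 = 0.114.
Since E_R > E_S, raising the temperature improves selectivity toward R.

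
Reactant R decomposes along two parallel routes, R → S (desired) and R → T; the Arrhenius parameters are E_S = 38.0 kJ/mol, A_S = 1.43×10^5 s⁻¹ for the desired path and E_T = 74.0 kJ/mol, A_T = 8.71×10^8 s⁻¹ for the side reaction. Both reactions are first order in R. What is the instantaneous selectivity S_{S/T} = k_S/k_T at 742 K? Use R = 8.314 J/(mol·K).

k_S/k_T = (A_S/A_T)·exp[−(E_S−E_T)/(RT)] = (A_S/A_T)·exp[(E_T−E_S)/(RT)].
(E_T−E_S)/(RT) = (74.0−38.0)×10³/(8.314×742) = 36000/6169 = 5.836.
k_S/k_T = (1.43×10^5/8.71×10^8)·exp(5.836) = 1.642×10^-4 × 342.3 = 0.0562.
Since E_S < E_T, lowering the temperature improves selectivity toward S.

0.0562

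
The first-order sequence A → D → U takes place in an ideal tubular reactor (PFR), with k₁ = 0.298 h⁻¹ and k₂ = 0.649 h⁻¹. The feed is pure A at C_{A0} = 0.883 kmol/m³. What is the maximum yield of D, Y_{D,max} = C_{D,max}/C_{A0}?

At the optimum, C_{D,max}/C_{A0} = (k₁/k₂)^[k₂/(k₂−k₁)].
= (0.298/0.649)^(0.649/(0.649−0.298)) = (0.4592)^(1.849) = 0.2371.

0.237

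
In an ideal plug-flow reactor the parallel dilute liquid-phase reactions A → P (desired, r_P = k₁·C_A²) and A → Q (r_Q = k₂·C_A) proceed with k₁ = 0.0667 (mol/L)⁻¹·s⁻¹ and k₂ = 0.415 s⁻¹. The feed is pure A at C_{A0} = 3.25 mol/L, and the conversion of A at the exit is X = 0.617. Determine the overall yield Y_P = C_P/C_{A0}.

C_A = C_{A0}(1−X) = 1.245 mol/L.
Along a PFR/batch, dC_Q/dC_A = −r_Q/(r_P+r_Q) = −k₂/(k₂+k₁·C_A).
Integrating from C_{A0} to C_A: C_Q = (0.415/0.0667)·ln[(0.415+0.0667·3.25)/(0.415+0.0667·1.24)] = 6.222·ln(0.6318/0.4980) = 1.480 mol/L.
Then C_P = (C_{A0}−C_A) − C_Q = 2.005 − 1.480 = 0.5252 mol/L.
Y_P = C_P/C_{A0} = 0.5252/3.25 = 0.162.

0.162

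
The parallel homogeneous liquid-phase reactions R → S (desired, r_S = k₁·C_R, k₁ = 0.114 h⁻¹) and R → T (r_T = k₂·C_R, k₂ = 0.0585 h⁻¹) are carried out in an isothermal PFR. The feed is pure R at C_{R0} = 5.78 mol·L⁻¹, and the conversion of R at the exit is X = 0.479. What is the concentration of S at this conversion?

C_R = C_{R0}(1−X) = 3.011 mol·L⁻¹.
Both paths are first order in R, so the instantaneous fraction to S is constant: dC_S/d(−C_R) = k₁/(k₁+k₂) = 0.6609.
C_S = 0.6609·(C_{R0}−C_R) = 0.6609×2.769 = 1.83 mol·L⁻¹.

1.83 mol·L⁻¹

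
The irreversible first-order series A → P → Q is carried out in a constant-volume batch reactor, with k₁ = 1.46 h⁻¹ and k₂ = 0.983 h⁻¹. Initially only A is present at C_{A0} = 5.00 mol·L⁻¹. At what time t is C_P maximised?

0.829 h

For first-order series the maximum of C_P occurs at t_opt = ln(k₂/k₁)/(k₂−k₁).
= ln(0.983/1.46)/(0.983−1.46) = ln(0.6733)/-0.4770 = -0.3956/-0.4770 = 0.829 h.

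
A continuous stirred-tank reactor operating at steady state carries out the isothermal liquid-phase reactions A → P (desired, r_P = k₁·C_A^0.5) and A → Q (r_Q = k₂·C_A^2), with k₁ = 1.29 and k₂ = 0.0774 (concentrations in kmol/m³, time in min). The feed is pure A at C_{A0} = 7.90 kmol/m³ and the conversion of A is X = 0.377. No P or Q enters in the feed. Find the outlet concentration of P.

Exit C_A = C_{A0}(1−X) = 7.90×0.623 = 4.922 kmol/m³.
A CSTR operates uniformly at the exit composition, giving r_P = 2.862 and r_Q = 1.875 (each k·C_A^n at C_A = 4.922).
Fraction of consumed A going to P: r_P/(r_P+r_Q) = 0.6042.
C_P = 0.6042·C_{A0}·X = 0.6042×7.90×0.377 = 1.80 kmol/m³.

1.80 kmol/m³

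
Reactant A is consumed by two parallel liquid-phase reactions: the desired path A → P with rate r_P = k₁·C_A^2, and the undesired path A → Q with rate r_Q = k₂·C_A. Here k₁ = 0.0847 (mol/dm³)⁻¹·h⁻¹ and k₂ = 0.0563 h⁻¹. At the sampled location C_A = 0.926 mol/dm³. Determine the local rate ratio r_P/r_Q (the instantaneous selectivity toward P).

1.39

S_{P/Q} = r_P/r_Q = (k₁·C_A^2)/(k₂·C_A) = (k₁/k₂)·C_A.
= (0.0847×0.9260^2) / (0.0563×0.9260) = 0.07263/0.05213 = 1.39.
Since the desired path is higher order in A, keeping C_A high (PFR or concentrated feed) favours P.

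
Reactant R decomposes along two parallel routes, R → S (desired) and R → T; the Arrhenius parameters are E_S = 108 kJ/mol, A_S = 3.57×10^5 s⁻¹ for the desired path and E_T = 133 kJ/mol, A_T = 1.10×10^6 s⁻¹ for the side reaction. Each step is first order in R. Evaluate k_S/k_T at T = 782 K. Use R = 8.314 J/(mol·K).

With equal orders, S_{S/T} = k_S/k_T = (A_S/A_T)·exp[(E_T−E_S)/(RT)].
(E_T−E_S)/(RT) = (133−108)×10³/(8.314×782) = 25000/6502 = 3.845.
k_S/k_T = (3.57×10^5/1.10×10^6)·exp(3.845) = 0.3245 × 46.77 = 15.2.
Since E_S < E_T, lowering the temperature improves selectivity toward S.

15.2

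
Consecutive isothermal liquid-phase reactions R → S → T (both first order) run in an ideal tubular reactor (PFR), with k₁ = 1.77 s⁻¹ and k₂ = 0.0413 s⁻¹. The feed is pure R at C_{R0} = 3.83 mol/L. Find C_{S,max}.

3.50 mol/L

Evaluating C_S at τ_opt = ln(k₂/k₁)/(k₂−k₁) gives C_{S,max}/C_{R0} = (k₁/k₂)^[k₂/(k₂−k₁)].
= (1.77/0.0413)^(0.0413/(0.0413−1.77)) = (42.86)^(-0.02389) = 0.9141.
C_{S,max} = 0.9141×3.83 = 3.50 mol/L.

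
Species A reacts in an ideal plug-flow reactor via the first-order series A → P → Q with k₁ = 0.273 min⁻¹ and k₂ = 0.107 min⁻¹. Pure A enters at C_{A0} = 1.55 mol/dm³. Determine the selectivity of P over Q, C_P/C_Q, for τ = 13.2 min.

0.577

For first-order series with pure A initially, C_P(τ) = k₁C_{A0}/(k₂−k₁)·(e^(−k₁τ) − e^(−k₂τ)).
e^(−k₁τ) = e^(−0.273×13.2) = e^(−3.604) = 0.02723; e^(−k₂τ) = e^(−1.412) = 0.2436.
C_P = 0.273×1.55/(0.107−0.273) × (0.02723−0.2436) = (-2.549)×(-0.2163) = 0.5515 mol/dm³.
C_A = C_{A0}e^(−k₁τ) = 0.04220 mol/dm³, so C_Q = C_{A0}−C_A−C_P = 0.9563 mol/dm³; C_P/C_Q = 0.577.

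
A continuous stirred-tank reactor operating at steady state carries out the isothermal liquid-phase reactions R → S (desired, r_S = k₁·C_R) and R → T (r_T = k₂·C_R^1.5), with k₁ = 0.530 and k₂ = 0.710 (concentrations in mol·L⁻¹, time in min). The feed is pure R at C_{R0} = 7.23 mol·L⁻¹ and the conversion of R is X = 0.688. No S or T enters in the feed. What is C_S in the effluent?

Exit C_R = C_{R0}(1−X) = 7.23×0.312 = 2.256 mol·L⁻¹.
In a CSTR the entire volume is at exit conditions, so r_S = 0.530×2.256 = 1.196 and r_T = 0.710×2.256^1.5 = 2.405.
Fraction of consumed R going to S: r_S/(r_S+r_T) = 0.3320.
C_S = 0.3320·C_{R0}·X = 0.3320×7.23×0.688 = 1.65 mol·L⁻¹.

1.65 mol·L⁻¹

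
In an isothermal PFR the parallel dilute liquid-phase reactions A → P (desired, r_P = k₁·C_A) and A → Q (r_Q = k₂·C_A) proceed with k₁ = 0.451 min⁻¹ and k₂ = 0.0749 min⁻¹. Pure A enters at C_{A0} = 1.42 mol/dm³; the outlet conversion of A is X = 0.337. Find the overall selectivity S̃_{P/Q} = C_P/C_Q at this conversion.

6.02

C_A = C_{A0}(1−X) = 0.9415 mol/dm³.
Both paths are first order in A, so the instantaneous fraction to P is constant: dC_P/d(−C_A) = k₁/(k₁+k₂) = 0.8576.
C_P = 0.8576·(C_{A0}−C_A) = 0.8576×0.4785 = 0.410 mol/dm³.
C_Q = (C_{A0}−C_A)−C_P = 0.06815 mol/dm³; S̃_{P/Q} = 0.4104/0.06815 = 6.02.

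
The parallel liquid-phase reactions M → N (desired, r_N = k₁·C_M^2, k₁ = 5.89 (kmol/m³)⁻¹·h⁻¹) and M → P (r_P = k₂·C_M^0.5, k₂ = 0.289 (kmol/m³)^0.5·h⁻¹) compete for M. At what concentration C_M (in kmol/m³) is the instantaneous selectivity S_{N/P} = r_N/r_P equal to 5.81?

0.433 kmol/m³

S_{N/P} = (k₁/k₂)·C_M^1.5 ⇒ C_M = (S·k₂/k₁)^(1/1.5).
= (5.81×0.289/5.89)^(0.6667) = (0.2851)^(0.6667) = 0.433 kmol/m³.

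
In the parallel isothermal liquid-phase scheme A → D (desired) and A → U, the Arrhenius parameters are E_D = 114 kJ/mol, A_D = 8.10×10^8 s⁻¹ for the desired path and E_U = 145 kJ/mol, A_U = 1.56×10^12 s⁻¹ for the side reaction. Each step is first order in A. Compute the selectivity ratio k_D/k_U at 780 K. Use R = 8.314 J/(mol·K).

0.0619

k_D/k_U = (A_D/A_U)·exp[−(E_D−E_U)/(RT)] = (A_D/A_U)·exp[(E_U−E_D)/(RT)].
(E_U−E_D)/(RT) = (145−114)×10³/(8.314×780) = 31000/6485 = 4.780.
k_D/k_U = (8.10×10^8/1.56×10^12)·exp(4.780) = 5.192×10^-4 × 119.1 = 0.0619.
Since E_D < E_U, lowering the temperature improves selectivity toward D.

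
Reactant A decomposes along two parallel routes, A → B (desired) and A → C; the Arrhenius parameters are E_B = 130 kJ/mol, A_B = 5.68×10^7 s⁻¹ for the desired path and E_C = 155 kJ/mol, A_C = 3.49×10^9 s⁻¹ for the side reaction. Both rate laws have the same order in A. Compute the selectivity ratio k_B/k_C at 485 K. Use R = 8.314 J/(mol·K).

With equal orders, S_{B/C} = k_B/k_C = (A_B/A_C)·exp[(E_C−E_B)/(RT)].
(E_C−E_B)/(RT) = (155−130)×10³/(8.314×485) = 25000/4032 = 6.200.
k_B/k_C = (5.68×10^7/3.49×10^9)·exp(6.200) = 0.01628 × 492.7 = 8.02.
Since E_B < E_C, lowering the temperature improves selectivity toward B.

8.02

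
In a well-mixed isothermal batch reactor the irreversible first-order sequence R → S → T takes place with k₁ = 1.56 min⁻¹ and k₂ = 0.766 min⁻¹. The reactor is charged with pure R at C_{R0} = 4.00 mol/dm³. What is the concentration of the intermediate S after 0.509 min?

1.77 mol/dm³

The intermediate concentration in a first-order A→B→C sequence is C_S = k₁C_{R0}(e^(−k₁t) − e^(−k₂t))/(k₂−k₁).
e^(−k₁t) = e^(−1.56×0.509) = e^(−0.7940) = 0.4520; e^(−k₂t) = e^(−0.3899) = 0.6771.
C_S = 1.56×4.00/(0.766−1.56) × (0.4520−0.6771) = (-7.859)×(-0.2251) = 1.769 mol/dm³.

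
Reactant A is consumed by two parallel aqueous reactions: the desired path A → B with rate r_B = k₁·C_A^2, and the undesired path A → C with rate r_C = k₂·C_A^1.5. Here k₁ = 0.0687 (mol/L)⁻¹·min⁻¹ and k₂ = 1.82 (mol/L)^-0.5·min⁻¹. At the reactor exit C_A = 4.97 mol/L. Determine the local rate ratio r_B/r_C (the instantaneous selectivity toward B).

S_{B/C} = r_B/r_C = (k₁·C_A^2)/(k₂·C_A^1.5) = (k₁/k₂)·C_A^0.5.
= (0.0687×4.970^2) / (1.82×4.970^1.5) = 1.697/20.17 = 0.0842.

0.0842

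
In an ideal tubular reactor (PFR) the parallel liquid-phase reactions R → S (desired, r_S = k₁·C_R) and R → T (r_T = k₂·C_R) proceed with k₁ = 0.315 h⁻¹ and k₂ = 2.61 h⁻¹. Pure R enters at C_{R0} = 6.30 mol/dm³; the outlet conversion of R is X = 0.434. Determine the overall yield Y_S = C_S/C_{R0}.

C_R = C_{R0}(1−X) = 3.566 mol/dm³.
Both paths are first order in R, so the instantaneous fraction to S is constant: dC_S/d(−C_R) = k₁/(k₁+k₂) = 0.1077.
C_S = 0.1077·(C_{R0}−C_R) = 0.1077×2.734 = 0.294 mol/dm³.
Y_S = C_S/C_{R0} = 0.2945/6.30 = 0.0467.

0.0467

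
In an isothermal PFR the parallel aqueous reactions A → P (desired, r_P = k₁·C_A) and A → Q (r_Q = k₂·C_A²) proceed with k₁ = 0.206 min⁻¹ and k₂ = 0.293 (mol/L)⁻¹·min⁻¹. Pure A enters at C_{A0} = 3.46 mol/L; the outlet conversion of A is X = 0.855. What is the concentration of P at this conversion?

0.872 mol/L

C_A = C_{A0}(1−X) = 0.5017 mol/L.
Along a PFR/batch, dC_P/dC_A = −r_P/(r_P+r_Q) = −k₁/(k₁+k₂·C_A).
Integrating from C_{A0} to C_A: C_P = (0.206/0.293)·ln[(0.206+0.293·3.46)/(0.206+0.293·0.502)] = 0.7031·ln(1.220/0.3530) = 0.8718 mol/L.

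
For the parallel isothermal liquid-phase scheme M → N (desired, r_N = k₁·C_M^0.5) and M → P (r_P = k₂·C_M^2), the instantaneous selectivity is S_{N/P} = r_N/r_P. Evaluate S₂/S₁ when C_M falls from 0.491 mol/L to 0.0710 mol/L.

S_{N/P} = (k₁/k₂)·C_M^-1.5, so S₂/S₁ = (C_{M,2}/C_{M,1})^-1.5.
= (0.0710/0.491)^(-1.5) = (0.1446)^(-1.5) = 18.2.

18.2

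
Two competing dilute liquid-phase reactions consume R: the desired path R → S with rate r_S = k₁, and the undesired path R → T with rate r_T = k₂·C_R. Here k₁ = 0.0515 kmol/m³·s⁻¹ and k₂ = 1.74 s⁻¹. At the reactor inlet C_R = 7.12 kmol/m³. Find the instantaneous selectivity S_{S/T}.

0.00416

S_{S/T} = r_S/r_T = (k₁)/(k₂·C_R) = (k₁/k₂)·C_R⁻¹.
= (0.0515) / (1.74×7.120) = 0.05150/12.39 = 0.00416.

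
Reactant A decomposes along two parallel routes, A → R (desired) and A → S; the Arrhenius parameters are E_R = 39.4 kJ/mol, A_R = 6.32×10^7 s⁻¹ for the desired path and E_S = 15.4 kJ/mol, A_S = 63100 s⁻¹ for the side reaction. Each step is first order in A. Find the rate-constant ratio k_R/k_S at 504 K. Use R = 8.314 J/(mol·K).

3.26

Since both paths have the same order in A, the concentration cancels and S_{R/S} = k_R/k_S = (A_R/A_S)·exp[(E_S−E_R)/(RT)].
(E_S−E_R)/(RT) = (15.4−39.4)×10³/(8.314×504) = -24000/4190 = -5.728.
k_R/k_S = (6.32×10^7/63100)·exp(-5.728) = 1002 × 0.003255 = 3.26.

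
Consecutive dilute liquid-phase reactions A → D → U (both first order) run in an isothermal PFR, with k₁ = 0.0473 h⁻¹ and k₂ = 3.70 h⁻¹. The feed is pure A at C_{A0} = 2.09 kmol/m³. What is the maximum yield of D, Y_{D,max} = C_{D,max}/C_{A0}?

0.0121

For a first-order series the maximum intermediate yield is C_{D,max}/C_{A0} = (k₁/k₂)^[k₂/(k₂−k₁)].
= (0.0473/3.70)^(3.70/(3.70−0.0473)) = (0.01278)^(1.013) = 0.01208.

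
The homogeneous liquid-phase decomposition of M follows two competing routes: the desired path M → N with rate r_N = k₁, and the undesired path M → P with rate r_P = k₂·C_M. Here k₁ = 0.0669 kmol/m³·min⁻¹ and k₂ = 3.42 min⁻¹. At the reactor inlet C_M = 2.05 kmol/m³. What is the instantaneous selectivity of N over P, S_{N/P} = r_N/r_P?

S_{N/P} = r_N/r_P = (k₁)/(k₂·C_M) = (k₁/k₂)·C_M⁻¹.
= (0.0669) / (3.42×2.050) = 0.06690/7.011 = 0.00954.
The undesired path is higher order in M, so low C_M (CSTR or dilute feed) favours N.

0.00954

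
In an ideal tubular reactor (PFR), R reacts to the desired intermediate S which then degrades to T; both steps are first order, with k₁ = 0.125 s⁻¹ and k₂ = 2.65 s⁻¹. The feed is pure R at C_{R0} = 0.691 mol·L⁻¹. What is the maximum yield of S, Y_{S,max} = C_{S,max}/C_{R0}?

0.0406

At the optimum, C_{S,max}/C_{R0} = (k₁/k₂)^[k₂/(k₂−k₁)].
= (0.125/2.65)^(2.65/(2.65−0.125)) = (0.04717)^(1.050) = 0.04055.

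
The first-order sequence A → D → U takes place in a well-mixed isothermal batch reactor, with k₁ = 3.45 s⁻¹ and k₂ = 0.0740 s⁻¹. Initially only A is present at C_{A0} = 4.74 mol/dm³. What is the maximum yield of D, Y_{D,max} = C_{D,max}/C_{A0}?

0.919

Evaluating C_D at t_opt = ln(k₂/k₁)/(k₂−k₁) gives C_{D,max}/C_{A0} = (k₁/k₂)^[k₂/(k₂−k₁)].
= (3.45/0.0740)^(0.0740/(0.0740−3.45)) = (46.62)^(-0.02192) = 0.9192.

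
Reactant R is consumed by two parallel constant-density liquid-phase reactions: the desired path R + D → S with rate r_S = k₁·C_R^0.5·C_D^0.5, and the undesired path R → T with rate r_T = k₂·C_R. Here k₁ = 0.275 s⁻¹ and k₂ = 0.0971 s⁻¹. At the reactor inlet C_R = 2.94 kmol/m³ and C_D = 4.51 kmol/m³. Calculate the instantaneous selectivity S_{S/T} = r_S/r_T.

S_{S/T} = r_S/r_T = (k₁·C_R^0.5·C_D^0.5)/(k₂·C_R) = (k₁/k₂)·C_R^-0.5·C_D^0.5.
= (0.275×2.940^0.5×4.510^0.5) / (0.0971×2.940) = 1.001/0.2855 = 3.51.
The undesired path is higher order in R, so low C_R (CSTR or dilute feed) favours S.

3.51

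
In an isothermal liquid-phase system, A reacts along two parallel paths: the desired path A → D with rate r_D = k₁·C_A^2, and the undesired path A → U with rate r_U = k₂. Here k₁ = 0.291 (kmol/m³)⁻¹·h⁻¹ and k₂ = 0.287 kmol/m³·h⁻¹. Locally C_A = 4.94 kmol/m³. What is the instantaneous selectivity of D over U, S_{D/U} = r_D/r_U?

24.7

S_{D/U} = r_D/r_U = (k₁·C_A^2)/(k₂) = (k₁/k₂)·C_A^2.
= (0.291×4.940^2) / (0.287) = 7.101/0.2870 = 24.7.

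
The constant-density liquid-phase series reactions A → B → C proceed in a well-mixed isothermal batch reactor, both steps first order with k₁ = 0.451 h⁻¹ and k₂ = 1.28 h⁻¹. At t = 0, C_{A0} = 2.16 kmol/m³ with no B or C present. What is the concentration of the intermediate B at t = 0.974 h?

0.420 kmol/m³

The intermediate concentration in a first-order A→B→C sequence is C_B = k₁C_{A0}(e^(−k₁t) − e^(−k₂t))/(k₂−k₁).
e^(−k₁t) = e^(−0.451×0.974) = e^(−0.4393) = 0.6445; e^(−k₂t) = e^(−1.247) = 0.2874.
C_B = 0.451×2.16/(1.28−0.451) × (0.6445−0.2874) = 1.175×0.3571 = 0.4196 kmol/m³.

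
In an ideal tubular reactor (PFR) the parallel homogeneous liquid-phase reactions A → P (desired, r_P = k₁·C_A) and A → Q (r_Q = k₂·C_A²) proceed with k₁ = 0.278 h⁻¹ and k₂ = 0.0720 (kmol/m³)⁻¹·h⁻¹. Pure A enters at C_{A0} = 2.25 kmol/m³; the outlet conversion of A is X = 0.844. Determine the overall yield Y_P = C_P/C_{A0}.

0.639

C_A = C_{A0}(1−X) = 0.3510 kmol/m³.
Along a PFR/batch, dC_P/dC_A = −r_P/(r_P+r_Q) = −k₁/(k₁+k₂·C_A).
Integrating from C_{A0} to C_A: C_P = (0.278/0.0720)·ln[(0.278+0.0720·2.25)/(0.278+0.0720·0.351)] = 3.861·ln(0.4400/0.3033) = 1.437 kmol/m³.
Y_P = C_P/C_{A0} = 1.437/2.25 = 0.639.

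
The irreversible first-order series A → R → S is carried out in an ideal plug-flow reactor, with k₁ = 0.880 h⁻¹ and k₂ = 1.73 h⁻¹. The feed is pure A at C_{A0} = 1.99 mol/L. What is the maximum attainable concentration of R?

At the optimum, C_{R,max}/C_{A0} = (k₁/k₂)^[k₂/(k₂−k₁)].
= (0.880/1.73)^(1.73/(1.73−0.880)) = (0.5087)^(2.035) = 0.2526.
C_{R,max} = 0.2526×1.99 = 0.503 mol/L.

0.503 mol/L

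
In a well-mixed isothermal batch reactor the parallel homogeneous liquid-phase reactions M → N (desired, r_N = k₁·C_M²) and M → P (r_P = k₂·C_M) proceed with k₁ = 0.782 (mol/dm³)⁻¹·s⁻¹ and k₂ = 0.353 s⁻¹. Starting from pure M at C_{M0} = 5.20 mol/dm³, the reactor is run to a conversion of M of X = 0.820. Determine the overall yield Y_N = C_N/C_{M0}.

0.698

C_M = C_{M0}(1−X) = 0.9360 mol/dm³.
Along a PFR/batch, dC_P/dC_M = −r_P/(r_N+r_P) = −k₂/(k₂+k₁·C_M).
Integrating from C_{M0} to C_M: C_P = (0.353/0.782)·ln[(0.353+0.782·5.20)/(0.353+0.782·0.936)] = 0.4514·ln(4.419/1.085) = 0.6340 mol/dm³.
Then C_N = (C_{M0}−C_M) − C_P = 4.264 − 0.6340 = 3.630 mol/dm³.
Y_N = C_N/C_{M0} = 3.630/5.20 = 0.698.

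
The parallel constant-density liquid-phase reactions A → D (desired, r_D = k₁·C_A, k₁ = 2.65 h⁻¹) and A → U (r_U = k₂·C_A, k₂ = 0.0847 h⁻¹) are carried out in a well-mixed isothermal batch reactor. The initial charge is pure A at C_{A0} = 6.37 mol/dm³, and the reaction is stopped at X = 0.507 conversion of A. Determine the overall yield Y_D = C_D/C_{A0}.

0.491

C_A = C_{A0}(1−X) = 3.140 mol/dm³.
Both paths are first order in A, so the instantaneous fraction to D is constant: dC_D/d(−C_A) = k₁/(k₁+k₂) = 0.9690.
C_D = 0.9690·(C_{A0}−C_A) = 0.9690×3.230 = 3.13 mol/dm³.
Y_D = C_D/C_{A0} = 3.130/6.37 = 0.491.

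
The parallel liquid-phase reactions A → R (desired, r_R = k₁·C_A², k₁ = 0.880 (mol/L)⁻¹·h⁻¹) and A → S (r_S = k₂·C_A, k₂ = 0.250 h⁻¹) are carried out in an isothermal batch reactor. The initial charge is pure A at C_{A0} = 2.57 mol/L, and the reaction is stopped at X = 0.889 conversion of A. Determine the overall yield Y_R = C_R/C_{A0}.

C_A = C_{A0}(1−X) = 0.2853 mol/L.
Along a PFR/batch, dC_S/dC_A = −r_S/(r_R+r_S) = −k₂/(k₂+k₁·C_A).
Integrating from C_{A0} to C_A: C_S = (0.250/0.880)·ln[(0.250+0.880·2.57)/(0.250+0.880·0.285)] = 0.2841·ln(2.512/0.5010) = 0.4580 mol/L.
Then C_R = (C_{A0}−C_A) − C_S = 2.285 − 0.4580 = 1.827 mol/L.
Y_R = C_R/C_{A0} = 1.827/2.57 = 0.711.

0.711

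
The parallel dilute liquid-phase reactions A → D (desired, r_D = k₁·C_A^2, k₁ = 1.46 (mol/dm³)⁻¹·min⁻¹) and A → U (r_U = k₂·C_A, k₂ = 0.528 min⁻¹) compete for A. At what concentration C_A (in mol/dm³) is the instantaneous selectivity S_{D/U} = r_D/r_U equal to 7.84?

2.84 mol/dm³

S_{D/U} = (k₁/k₂)·C_A ⇒ C_A = S·k₂/k₁.
= 7.84×0.528/1.46 = 2.84 mol/dm³.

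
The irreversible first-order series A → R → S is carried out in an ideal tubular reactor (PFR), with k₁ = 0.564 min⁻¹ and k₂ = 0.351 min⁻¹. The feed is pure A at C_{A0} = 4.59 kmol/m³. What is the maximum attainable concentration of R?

At the optimum, C_{R,max}/C_{A0} = (k₁/k₂)^[k₂/(k₂−k₁)].
= (0.564/0.351)^(0.351/(0.351−0.564)) = (1.607)^(-1.648) = 0.4577.
C_{R,max} = 0.4577×4.59 = 2.10 kmol/m³.

2.10 kmol/m³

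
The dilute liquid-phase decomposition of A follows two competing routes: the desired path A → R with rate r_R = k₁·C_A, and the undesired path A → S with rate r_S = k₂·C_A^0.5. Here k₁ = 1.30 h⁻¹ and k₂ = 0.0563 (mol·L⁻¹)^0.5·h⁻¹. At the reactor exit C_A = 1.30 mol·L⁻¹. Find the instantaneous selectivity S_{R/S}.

S_{R/S} = r_R/r_S = (k₁·C_A)/(k₂·C_A^0.5) = (k₁/k₂)·C_A^0.5.
= (1.30×1.300) / (0.0563×1.300^0.5) = 1.690/0.06419 = 26.3.
Since the desired path is higher order in A, keeping C_A high (PFR or concentrated feed) favours R.

26.3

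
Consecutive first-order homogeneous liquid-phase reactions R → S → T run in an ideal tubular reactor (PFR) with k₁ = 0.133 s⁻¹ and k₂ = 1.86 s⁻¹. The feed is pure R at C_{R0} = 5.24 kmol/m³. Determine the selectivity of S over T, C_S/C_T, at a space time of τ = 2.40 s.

0.252

For first-order series with pure R initially, C_S(τ) = k₁C_{R0}/(k₂−k₁)·(e^(−k₁τ) − e^(−k₂τ)).
e^(−k₁τ) = e^(−0.133×2.40) = e^(−0.3192) = 0.7267; e^(−k₂τ) = e^(−4.464) = 0.01152.
C_S = 0.133×5.24/(1.86−0.133) × (0.7267−0.01152) = 0.4035×0.7152 = 0.2886 kmol/m³.
C_R = C_{R0}e^(−k₁τ) = 3.808 kmol/m³, so C_T = C_{R0}−C_R−C_S = 1.143 kmol/m³; C_S/C_T = 0.252.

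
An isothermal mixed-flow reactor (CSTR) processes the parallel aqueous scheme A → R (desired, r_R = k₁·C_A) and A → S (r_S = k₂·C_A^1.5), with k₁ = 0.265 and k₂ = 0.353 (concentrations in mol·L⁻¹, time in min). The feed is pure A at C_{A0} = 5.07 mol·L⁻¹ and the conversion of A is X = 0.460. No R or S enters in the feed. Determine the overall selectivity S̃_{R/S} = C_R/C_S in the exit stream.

Exit C_A = C_{A0}(1−X) = 5.07×0.540 = 2.738 mol·L⁻¹.
A CSTR operates uniformly at the exit composition, giving r_R = 0.7255 and r_S = 1.599 (each k·C_A^n at C_A = 2.738).
Overall selectivity = C_R/C_S = r_Rτ/(r_Sτ) = r_R/r_S = 0.454.

0.454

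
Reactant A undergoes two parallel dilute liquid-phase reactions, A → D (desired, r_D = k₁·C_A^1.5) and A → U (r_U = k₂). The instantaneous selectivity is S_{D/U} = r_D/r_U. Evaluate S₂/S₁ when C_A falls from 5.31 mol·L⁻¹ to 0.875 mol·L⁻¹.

S_{D/U} = (k₁/k₂)·C_A^1.5, so S₂/S₁ = (C_{A,2}/C_{A,1})^1.5.
= (0.875/5.31)^1.5 = (0.1648)^1.5 = 0.0669.

0.0669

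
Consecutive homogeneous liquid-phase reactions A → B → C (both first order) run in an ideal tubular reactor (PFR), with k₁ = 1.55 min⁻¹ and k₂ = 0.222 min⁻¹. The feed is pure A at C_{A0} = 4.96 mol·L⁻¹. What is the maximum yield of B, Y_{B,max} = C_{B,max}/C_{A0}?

0.723

Evaluating C_B at τ_opt = ln(k₂/k₁)/(k₂−k₁) gives C_{B,max}/C_{A0} = (k₁/k₂)^[k₂/(k₂−k₁)].
= (1.55/0.222)^(0.222/(0.222−1.55)) = (6.982)^(-0.1672) = 0.7226.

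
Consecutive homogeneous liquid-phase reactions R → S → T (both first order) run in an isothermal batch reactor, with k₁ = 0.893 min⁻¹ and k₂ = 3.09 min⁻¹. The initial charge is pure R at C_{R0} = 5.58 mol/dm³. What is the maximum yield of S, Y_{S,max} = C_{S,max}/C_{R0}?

0.174

Evaluating C_S at t_opt = ln(k₂/k₁)/(k₂−k₁) gives C_{S,max}/C_{R0} = (k₁/k₂)^[k₂/(k₂−k₁)].
= (0.893/3.09)^(3.09/(3.09−0.893)) = (0.2890)^(1.406) = 0.1745.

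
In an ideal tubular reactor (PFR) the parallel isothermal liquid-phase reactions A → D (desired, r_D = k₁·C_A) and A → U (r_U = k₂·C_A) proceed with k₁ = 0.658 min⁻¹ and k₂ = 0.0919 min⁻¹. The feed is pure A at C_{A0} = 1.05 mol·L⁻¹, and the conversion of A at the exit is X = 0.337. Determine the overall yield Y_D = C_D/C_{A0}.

C_A = C_{A0}(1−X) = 0.6962 mol·L⁻¹.
Both paths are first order in A, so the instantaneous fraction to D is constant: dC_D/d(−C_A) = k₁/(k₁+k₂) = 0.8775.
C_D = 0.8775·(C_{A0}−C_A) = 0.8775×0.3538 = 0.310 mol·L⁻¹.
Y_D = C_D/C_{A0} = 0.3105/1.05 = 0.296.

0.296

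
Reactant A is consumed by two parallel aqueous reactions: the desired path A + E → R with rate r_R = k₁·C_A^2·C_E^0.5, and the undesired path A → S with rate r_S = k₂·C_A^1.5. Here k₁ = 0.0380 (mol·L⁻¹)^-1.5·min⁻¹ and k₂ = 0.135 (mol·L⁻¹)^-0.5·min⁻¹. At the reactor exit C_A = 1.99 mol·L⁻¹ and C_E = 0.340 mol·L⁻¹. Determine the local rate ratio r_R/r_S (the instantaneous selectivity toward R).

S_{R/S} = r_R/r_S = (k₁·C_A^2·C_E^0.5)/(k₂·C_A^1.5) = (k₁/k₂)·C_A^0.5·C_E^0.5.
= (0.0380×1.990^2×0.3400^0.5) / (0.135×1.990^1.5) = 0.08775/0.3790 = 0.232.
Since the desired path is higher order in A, keeping C_A high (PFR or concentrated feed) favours R.

0.232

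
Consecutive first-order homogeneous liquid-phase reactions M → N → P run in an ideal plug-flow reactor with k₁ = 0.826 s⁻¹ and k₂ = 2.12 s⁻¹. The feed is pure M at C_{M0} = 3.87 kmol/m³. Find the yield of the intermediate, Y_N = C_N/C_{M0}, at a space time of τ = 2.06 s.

For first-order series with pure M initially, C_N(τ) = k₁C_{M0}/(k₂−k₁)·(e^(−k₁τ) − e^(−k₂τ)).
e^(−k₁τ) = e^(−0.826×2.06) = e^(−1.702) = 0.1824; e^(−k₂τ) = e^(−4.367) = 0.01269.
C_N = 0.826×3.87/(2.12−0.826) × (0.1824−0.01269) = 2.470×0.1697 = 0.4192 kmol/m³.
Y_N = C_N/C_{M0} = 0.4192/3.87 = 0.108.

0.108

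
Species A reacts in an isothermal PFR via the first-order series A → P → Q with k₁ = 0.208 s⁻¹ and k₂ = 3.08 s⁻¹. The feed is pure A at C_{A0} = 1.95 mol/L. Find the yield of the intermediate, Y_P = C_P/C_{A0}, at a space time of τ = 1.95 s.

Solving the coupled first-order balances gives C_P(τ) = [k₁/(k₂−k₁)]·C_{A0}·(e^(−k₁τ) − e^(−k₂τ)).
e^(−k₁τ) = e^(−0.208×1.95) = e^(−0.4056) = 0.6666; e^(−k₂τ) = e^(−6.006) = 0.002464.
C_P = 0.208×1.95/(3.08−0.208) × (0.6666−0.002464) = 0.1412×0.6641 = 0.09379 mol/L.
Y_P = C_P/C_{A0} = 0.09379/1.95 = 0.0481.

0.0481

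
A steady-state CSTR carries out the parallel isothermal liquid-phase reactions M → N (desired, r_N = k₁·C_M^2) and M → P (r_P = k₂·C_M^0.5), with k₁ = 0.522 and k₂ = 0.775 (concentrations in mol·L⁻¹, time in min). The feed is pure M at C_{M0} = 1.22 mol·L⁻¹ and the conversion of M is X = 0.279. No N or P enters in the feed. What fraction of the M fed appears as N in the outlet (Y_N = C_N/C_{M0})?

Exit C_M = C_{M0}(1−X) = 1.22×0.721 = 0.8796 mol·L⁻¹.
A CSTR operates uniformly at the exit composition, giving r_N = 0.4039 and r_P = 0.7269 (each k·C_M^n at C_M = 0.8796).
Fraction of consumed M going to N: r_N/(r_N+r_P) = 0.3572.
C_N = 0.3572·C_{M0}·X = 0.3572×1.22×0.279 = 0.122 mol·L⁻¹; Y_N = C_N/C_{M0} = 0.0997.

0.0997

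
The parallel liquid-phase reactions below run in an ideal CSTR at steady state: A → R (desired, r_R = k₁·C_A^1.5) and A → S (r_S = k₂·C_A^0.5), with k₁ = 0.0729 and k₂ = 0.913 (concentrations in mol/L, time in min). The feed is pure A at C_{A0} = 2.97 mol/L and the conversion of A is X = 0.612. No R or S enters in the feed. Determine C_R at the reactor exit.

Exit C_A = C_{A0}(1−X) = 2.97×0.388 = 1.152 mol/L.
In a CSTR the entire volume is at exit conditions, so r_R = 0.0729×1.152^1.5 = 0.09018 and r_S = 0.913×1.152^0.5 = 0.9801.
Fraction of consumed A going to R: r_R/(r_R+r_S) = 0.08426.
C_R = 0.08426·C_{A0}·X = 0.08426×2.97×0.612 = 0.153 mol/L.

0.153 mol/L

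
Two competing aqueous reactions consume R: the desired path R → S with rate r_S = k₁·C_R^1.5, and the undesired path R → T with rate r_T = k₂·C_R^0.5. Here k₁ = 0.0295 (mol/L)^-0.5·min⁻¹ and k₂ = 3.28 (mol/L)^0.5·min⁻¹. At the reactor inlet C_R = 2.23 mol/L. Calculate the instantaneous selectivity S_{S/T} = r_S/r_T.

0.0201

S_{S/T} = r_S/r_T = (k₁·C_R^1.5)/(k₂·C_R^0.5) = (k₁/k₂)·C_R.
= (0.0295×2.230^1.5) / (3.28×2.230^0.5) = 0.09824/4.898 = 0.0201.
Since the desired path is higher order in R, keeping C_R high (PFR or concentrated feed) favours S.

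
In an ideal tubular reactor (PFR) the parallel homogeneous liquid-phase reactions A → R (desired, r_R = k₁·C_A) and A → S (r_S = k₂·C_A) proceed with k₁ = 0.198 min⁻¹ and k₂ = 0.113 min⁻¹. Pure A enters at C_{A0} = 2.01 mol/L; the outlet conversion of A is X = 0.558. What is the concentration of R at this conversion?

0.714 mol/L

C_A = C_{A0}(1−X) = 0.8884 mol/L.
Both paths are first order in A, so the instantaneous fraction to R is constant: dC_R/d(−C_A) = k₁/(k₁+k₂) = 0.6367.
C_R = 0.6367·(C_{A0}−C_A) = 0.6367×1.122 = 0.714 mol/L.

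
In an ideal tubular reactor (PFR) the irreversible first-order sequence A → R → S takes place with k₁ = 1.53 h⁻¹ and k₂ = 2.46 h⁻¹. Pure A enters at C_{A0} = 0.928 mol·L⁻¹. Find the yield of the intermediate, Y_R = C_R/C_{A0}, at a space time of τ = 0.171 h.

0.186

The intermediate concentration in a first-order A→B→C sequence is C_R = k₁C_{A0}(e^(−k₁τ) − e^(−k₂τ))/(k₂−k₁).
e^(−k₁τ) = e^(−1.53×0.171) = e^(−0.2616) = 0.7698; e^(−k₂τ) = e^(−0.4207) = 0.6566.
C_R = 1.53×0.928/(2.46−1.53) × (0.7698−0.6566) = 1.527×0.1132 = 0.1728 mol·L⁻¹.
Y_R = C_R/C_{A0} = 0.1728/0.928 = 0.186.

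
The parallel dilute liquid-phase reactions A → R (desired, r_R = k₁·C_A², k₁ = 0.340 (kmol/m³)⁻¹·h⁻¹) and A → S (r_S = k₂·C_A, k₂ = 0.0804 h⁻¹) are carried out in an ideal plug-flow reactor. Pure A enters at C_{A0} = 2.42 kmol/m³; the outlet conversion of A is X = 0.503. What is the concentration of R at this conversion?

1.07 kmol/m³

C_A = C_{A0}(1−X) = 1.203 kmol/m³.
Along a PFR/batch, dC_S/dC_A = −r_S/(r_R+r_S) = −k₂/(k₂+k₁·C_A).
Integrating from C_{A0} to C_A: C_S = (0.0804/0.340)·ln[(0.0804+0.340·2.42)/(0.0804+0.340·1.20)] = 0.2365·ln(0.9032/0.4893) = 0.1449 kmol/m³.
Then C_R = (C_{A0}−C_A) − C_S = 1.217 − 0.1449 = 1.072 kmol/m³.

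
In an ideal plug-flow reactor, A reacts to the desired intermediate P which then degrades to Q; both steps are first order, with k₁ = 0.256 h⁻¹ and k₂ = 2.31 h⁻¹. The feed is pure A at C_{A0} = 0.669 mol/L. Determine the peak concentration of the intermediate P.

0.0564 mol/L

For a first-order series the maximum intermediate yield is C_{P,max}/C_{A0} = (k₁/k₂)^[k₂/(k₂−k₁)].
= (0.256/2.31)^(2.31/(2.31−0.256)) = (0.1108)^(1.125) = 0.08425.
C_{P,max} = 0.08425×0.669 = 0.0564 mol/L.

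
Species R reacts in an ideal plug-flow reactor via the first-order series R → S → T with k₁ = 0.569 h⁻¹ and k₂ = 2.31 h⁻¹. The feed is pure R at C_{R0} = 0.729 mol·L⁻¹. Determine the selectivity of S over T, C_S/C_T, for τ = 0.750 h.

0.810

The intermediate concentration in a first-order A→B→C sequence is C_S = k₁C_{R0}(e^(−k₁τ) − e^(−k₂τ))/(k₂−k₁).
e^(−k₁τ) = e^(−0.569×0.750) = e^(−0.4267) = 0.6526; e^(−k₂τ) = e^(−1.732) = 0.1768.
C_S = 0.569×0.729/(2.31−0.569) × (0.6526−0.1768) = 0.2383×0.4758 = 0.1134 mol·L⁻¹.
C_R = C_{R0}e^(−k₁τ) = 0.4758 mol·L⁻¹, so C_T = C_{R0}−C_R−C_S = 0.1399 mol·L⁻¹; C_S/C_T = 0.810.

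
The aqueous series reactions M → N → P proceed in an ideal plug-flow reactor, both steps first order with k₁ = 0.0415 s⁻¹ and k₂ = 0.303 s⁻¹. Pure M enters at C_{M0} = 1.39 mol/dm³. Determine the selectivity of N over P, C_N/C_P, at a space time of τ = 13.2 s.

Solving the coupled first-order balances gives C_N(τ) = [k₁/(k₂−k₁)]·C_{M0}·(e^(−k₁τ) − e^(−k₂τ)).
e^(−k₁τ) = e^(−0.0415×13.2) = e^(−0.5478) = 0.5782; e^(−k₂τ) = e^(−4.000) = 0.01832.
C_N = 0.0415×1.39/(0.303−0.0415) × (0.5782−0.01832) = 0.2206×0.5599 = 0.1235 mol/dm³.
C_M = C_{M0}e^(−k₁τ) = 0.8037 mol/dm³, so C_P = C_{M0}−C_M−C_N = 0.4628 mol/dm³; C_N/C_P = 0.267.

0.267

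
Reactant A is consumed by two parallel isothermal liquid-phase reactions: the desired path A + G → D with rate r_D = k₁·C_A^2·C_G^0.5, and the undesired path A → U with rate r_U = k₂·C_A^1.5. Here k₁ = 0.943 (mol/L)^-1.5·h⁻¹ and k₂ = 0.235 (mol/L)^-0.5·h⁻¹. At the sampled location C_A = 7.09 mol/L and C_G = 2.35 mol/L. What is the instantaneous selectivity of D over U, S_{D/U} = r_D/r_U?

16.4

S_{D/U} = r_D/r_U = (k₁·C_A^2·C_G^0.5)/(k₂·C_A^1.5) = (k₁/k₂)·C_A^0.5·C_G^0.5.
= (0.943×7.090^2×2.350^0.5) / (0.235×7.090^1.5) = 72.67/4.436 = 16.4.
Since the desired path is higher order in A, keeping C_A high (PFR or concentrated feed) favours D.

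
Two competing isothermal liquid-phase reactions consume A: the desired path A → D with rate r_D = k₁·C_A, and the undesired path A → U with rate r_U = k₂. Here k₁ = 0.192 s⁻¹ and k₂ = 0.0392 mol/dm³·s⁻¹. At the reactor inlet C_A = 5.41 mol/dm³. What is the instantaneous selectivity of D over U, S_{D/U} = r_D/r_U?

S_{D/U} = r_D/r_U = (k₁·C_A)/(k₂) = (k₁/k₂)·C_A.
= (0.192×5.410) / (0.0392) = 1.039/0.03920 = 26.5.
Since the desired path is higher order in A, keeping C_A high (PFR or concentrated feed) favours D.

26.5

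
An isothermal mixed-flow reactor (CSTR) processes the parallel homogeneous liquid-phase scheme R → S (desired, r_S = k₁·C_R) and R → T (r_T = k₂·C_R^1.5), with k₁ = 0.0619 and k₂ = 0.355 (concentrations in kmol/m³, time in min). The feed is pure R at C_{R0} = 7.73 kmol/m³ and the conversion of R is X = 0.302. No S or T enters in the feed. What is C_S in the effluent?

0.163 kmol/m³

Exit C_R = C_{R0}(1−X) = 7.73×0.698 = 5.396 kmol/m³.
In a CSTR the entire volume is at exit conditions, so r_S = 0.0619×5.396 = 0.3340 and r_T = 0.355×5.396^1.5 = 4.449.
Fraction of consumed R going to S: r_S/(r_S+r_T) = 0.06982.
C_S = 0.06982·C_{R0}·X = 0.06982×7.73×0.302 = 0.163 kmol/m³.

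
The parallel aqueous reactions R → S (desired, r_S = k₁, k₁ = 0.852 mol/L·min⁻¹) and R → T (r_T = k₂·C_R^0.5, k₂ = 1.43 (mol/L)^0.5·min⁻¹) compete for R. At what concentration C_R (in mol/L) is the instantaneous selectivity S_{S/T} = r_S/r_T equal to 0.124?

S_{S/T} = (k₁/k₂)·C_R^-0.5 ⇒ C_R = (S·k₂/k₁)^(-2).
= (0.124×1.43/0.852)^(-2) = (0.2081)^(-2) = 23.1 mol/L.

23.1 mol/L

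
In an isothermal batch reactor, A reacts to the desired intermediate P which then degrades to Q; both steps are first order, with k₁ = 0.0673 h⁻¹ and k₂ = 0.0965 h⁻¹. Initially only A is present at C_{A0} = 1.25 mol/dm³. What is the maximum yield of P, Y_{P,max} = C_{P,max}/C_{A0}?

At the optimum, C_{P,max}/C_{A0} = (k₁/k₂)^[k₂/(k₂−k₁)].
= (0.0673/0.0965)^(0.0965/(0.0965−0.0673)) = (0.6974)^(3.305) = 0.3039.

0.304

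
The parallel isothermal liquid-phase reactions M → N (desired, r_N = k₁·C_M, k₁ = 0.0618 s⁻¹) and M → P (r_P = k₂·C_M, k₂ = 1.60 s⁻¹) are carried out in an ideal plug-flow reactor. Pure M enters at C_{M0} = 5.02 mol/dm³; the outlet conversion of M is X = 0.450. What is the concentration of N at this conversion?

0.0840 mol/dm³

C_M = C_{M0}(1−X) = 2.761 mol/dm³.
Both paths are first order in M, so the instantaneous fraction to N is constant: dC_N/d(−C_M) = k₁/(k₁+k₂) = 0.03719.
C_N = 0.03719·(C_{M0}−C_M) = 0.03719×2.259 = 0.0840 mol/dm³.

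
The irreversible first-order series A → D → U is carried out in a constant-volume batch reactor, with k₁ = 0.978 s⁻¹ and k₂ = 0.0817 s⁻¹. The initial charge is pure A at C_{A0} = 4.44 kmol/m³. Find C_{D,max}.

3.54 kmol/m³

Evaluating C_D at t_opt = ln(k₂/k₁)/(k₂−k₁) gives C_{D,max}/C_{A0} = (k₁/k₂)^[k₂/(k₂−k₁)].
= (0.978/0.0817)^(0.0817/(0.0817−0.978)) = (11.97)^(-0.09115) = 0.7975.
C_{D,max} = 0.7975×4.44 = 3.54 kmol/m³.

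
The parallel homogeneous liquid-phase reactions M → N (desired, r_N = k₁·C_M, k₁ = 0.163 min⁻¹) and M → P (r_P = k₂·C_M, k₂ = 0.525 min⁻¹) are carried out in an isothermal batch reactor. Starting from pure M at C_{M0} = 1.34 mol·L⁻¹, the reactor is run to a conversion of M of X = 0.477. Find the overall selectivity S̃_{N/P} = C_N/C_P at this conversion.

0.310

C_M = C_{M0}(1−X) = 0.7008 mol·L⁻¹.
Both paths are first order in M, so the instantaneous fraction to N is constant: dC_N/d(−C_M) = k₁/(k₁+k₂) = 0.2369.
C_N = 0.2369·(C_{M0}−C_M) = 0.2369×0.6392 = 0.151 mol·L⁻¹.
C_P = (C_{M0}−C_M)−C_N = 0.4877 mol·L⁻¹; S̃_{N/P} = 0.1514/0.4877 = 0.310.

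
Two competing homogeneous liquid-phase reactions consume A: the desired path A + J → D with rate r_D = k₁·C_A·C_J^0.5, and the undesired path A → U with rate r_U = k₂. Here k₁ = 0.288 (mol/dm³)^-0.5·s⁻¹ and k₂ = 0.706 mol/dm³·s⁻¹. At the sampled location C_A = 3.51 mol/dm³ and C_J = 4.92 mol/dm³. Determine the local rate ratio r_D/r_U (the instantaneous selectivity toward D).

3.18

S_{D/U} = r_D/r_U = (k₁·C_A·C_J^0.5)/(k₂) = (k₁/k₂)·C_A·C_J^0.5.
= (0.288×3.510×4.920^0.5) / (0.706) = 2.242/0.7060 = 3.18.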